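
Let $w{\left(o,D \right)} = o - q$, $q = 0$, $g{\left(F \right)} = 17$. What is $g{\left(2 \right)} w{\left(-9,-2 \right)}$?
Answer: $-153$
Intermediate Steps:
$w{\left(o,D \right)} = o$ ($w{\left(o,D \right)} = o - 0 = o + 0 = o$)
$g{\left(2 \right)} w{\left(-9,-2 \right)} = 17 \left(-9\right) = -153$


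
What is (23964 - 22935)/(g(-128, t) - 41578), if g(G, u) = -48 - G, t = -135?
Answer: -1029/41498 ≈ -0.024796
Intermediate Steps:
(23964 - 22935)/(g(-128, t) - 41578) = (23964 - 22935)/((-48 - 1*(-128)) - 41578) = 1029/((-48 + 128) - 41578) = 1029/(80 - 41578) = 1029/(-41498) = 1029*(-1/41498) = -1029/41498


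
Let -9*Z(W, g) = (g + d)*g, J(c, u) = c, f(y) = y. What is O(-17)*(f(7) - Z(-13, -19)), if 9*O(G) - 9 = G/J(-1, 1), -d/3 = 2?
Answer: 13988/81 ≈ 172.69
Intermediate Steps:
d = -6 (d = -3*2 = -6)
O(G) = 1 - G/9 (O(G) = 1 + (G/(-1))/9 = 1 + (G*(-1))/9 = 1 + (-G)/9 = 1 - G/9)
Z(W, g) = -g*(-6 + g)/9 (Z(W, g) = -(g - 6)*g/9 = -(-6 + g)*g/9 = -g*(-6 + g)/9)
O(-17)*(f(7) - Z(-13, -19)) = (1 - 1/9*(-17))*(7 - (-19)*(6 - 1*(-19))/9) = (1 + 17/9)*(7 - (-19)*(6 + 19)/9) = 26*(7 - (-19)*25/9)/9 = 26*(7 - 1*(-475/9))/9 = 26*(7 + 475/9)/9 = (26/9)*(538/9) = 13988/81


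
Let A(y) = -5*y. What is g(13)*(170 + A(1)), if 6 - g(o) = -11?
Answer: 2805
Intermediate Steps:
g(o) = 17 (g(o) = 6 - 1*(-11) = 6 + 11 = 17)
g(13)*(170 + A(1)) = 17*(170 - 5*1) = 17*(170 - 5) = 17*165 = 2805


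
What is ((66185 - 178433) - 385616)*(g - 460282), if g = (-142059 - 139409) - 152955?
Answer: 445441410120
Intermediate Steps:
g = -434423 (g = -281468 - 152955 = -434423)
((66185 - 178433) - 385616)*(g - 460282) = ((66185 - 178433) - 385616)*(-434423 - 460282) = (-112248 - 385616)*(-894705) = -497864*(-894705) = 445441410120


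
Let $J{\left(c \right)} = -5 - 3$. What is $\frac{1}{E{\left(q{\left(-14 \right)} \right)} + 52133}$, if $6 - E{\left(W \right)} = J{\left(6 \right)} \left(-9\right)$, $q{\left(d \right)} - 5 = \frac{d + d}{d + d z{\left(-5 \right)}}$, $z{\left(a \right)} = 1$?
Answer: $\frac{1}{52067} \approx 1.9206 \cdot 10^{-5}$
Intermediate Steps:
$J{\left(c \right)} = -8$
$q{\left(d \right)} = 6$ ($q{\left(d \right)} = 5 + \frac{d + d}{d + d 1} = 5 + \frac{2 d}{d + d} = 5 + \frac{2 d}{2 d} = 5 + 2 d \frac{1}{2 d} = 5 + 1 = 6$)
$E{\left(W \right)} = -66$ ($E{\left(W \right)} = 6 - \left(-8\right) \left(-9\right) = 6 - 72 = -66$)
$\frac{1}{E{\left(q{\left(-14 \right)} \right)} + 52133} = \frac{1}{-66 + 52133} = \frac{1}{52067}$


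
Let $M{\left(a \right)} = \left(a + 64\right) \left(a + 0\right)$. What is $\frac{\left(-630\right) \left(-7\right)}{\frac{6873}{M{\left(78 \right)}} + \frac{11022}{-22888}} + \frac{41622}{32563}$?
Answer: $\frac{758455396404258}{23899581287} \approx 31735.0$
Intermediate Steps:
$M{\left(a \right)} = a \left(64 + a\right)$ ($M{\left(a \right)} = \left(64 + a\right) a = a \left(64 + a\right)$)
$\frac{\left(-630\right) \left(-7\right)}{\frac{6873}{M{\left(78 \right)}} + \frac{11022}{-22888}} + \frac{41622}{32563} = \frac{\left(-630\right) \left(-7\right)}{\frac{6873}{78 \left(64 + 78\right)} + \frac{11022}{-22888}} + \frac{41622}{32563} = \frac{4410}{\frac{6873}{78 \cdot 142} + 11022 \left(- \frac{1}{22888}\right)} + 41622 \cdot \frac{1}{32563} = \frac{4410}{\frac{6873}{11076} - \frac{5511}{11444}} + \frac{41622}{32563} = \frac{4410}{6873 \cdot \frac{1}{11076} - \frac{5511}{11444}} + \frac{41622}{32563} = \frac{4410}{\frac{2291}{3692} - \frac{5511}{11444}} + \frac{41622}{32563} = \frac{4410}{\frac{733949}{5281406}} + \frac{41622}{32563} = 4410 \cdot \frac{5281406}{733949} + \frac{41622}{32563} = \frac{23291000460}{733949} + \frac{41622}{32563} = \frac{758455396404258}{23899581287}$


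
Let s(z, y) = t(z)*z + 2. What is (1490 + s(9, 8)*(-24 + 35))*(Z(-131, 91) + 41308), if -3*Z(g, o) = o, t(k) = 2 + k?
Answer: 107363211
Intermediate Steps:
s(z, y) = 2 + z*(2 + z) (s(z, y) = (2 + z)*z + 2 = z*(2 + z) + 2 = 2 + z*(2 + z))
Z(g, o) = -o/3
(1490 + s(9, 8)*(-24 + 35))*(Z(-131, 91) + 41308) = (1490 + (2 + 9*(2 + 9))*(-24 + 35))*(-⅓*91 + 41308) = (1490 + (2 + 9*11)*11)*(-91/3 + 41308) = (1490 + (2 + 99)*11)*(123833/3) = (1490 + 101*11)*(123833/3) = (1490 + 1111)*(123833/3) = 2601*(123833/3) = 107363211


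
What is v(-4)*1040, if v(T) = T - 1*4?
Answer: -8320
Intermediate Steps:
v(T) = -4 + T (v(T) = T - 4 = -4 + T)
v(-4)*1040 = (-4 - 4)*1040 = -8*1040 = -8320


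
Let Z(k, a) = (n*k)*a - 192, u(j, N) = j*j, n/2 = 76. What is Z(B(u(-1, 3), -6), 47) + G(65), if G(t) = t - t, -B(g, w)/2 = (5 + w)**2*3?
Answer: -43056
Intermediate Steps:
n = 152 (n = 2*76 = 152)
u(j, N) = j**2
B(g, w) = -6*(5 + w)**2 (B(g, w) = -2*(5 + w)**2*3 = -6*(5 + w)**2)
Z(k, a) = -192 + 152*a*k (Z(k, a) = (152*k)*a - 192 = 152*a*k - 192 = -192 + 152*a*k)
G(t) = 0
Z(B(u(-1, 3), -6), 47) + G(65) = (-192 + 152*47*(-6*(5 - 6)**2)) + 0 = (-192 + 152*47*(-6*(-1)**2)) + 0 = (-192 + 152*47*(-6*1)) + 0 = (-192 + 152*47*(-6)) + 0 = (-192 - 42864) + 0 = -43056 + 0 = -43056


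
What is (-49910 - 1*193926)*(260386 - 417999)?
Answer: 38431723468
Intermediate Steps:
(-49910 - 1*193926)*(260386 - 417999) = (-49910 - 193926)*(-157613) = -243836*(-157613) = 38431723468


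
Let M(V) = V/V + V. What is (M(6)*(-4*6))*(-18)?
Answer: 3024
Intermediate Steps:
M(V) = 1 + V
(M(6)*(-4*6))*(-18) = ((1 + 6)*(-4*6))*(-18) = (7*(-24))*(-18) = -168*(-18) = 3024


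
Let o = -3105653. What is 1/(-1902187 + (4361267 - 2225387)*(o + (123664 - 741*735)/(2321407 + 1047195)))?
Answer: -1684301/11172481063682017667 ≈ -1.5075e-13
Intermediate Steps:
1/(-1902187 + (4361267 - 2225387)*(o + (123664 - 741*735)/(2321407 + 1047195))) = 1/(-1902187 + (4361267 - 2225387)*(-3105653 + (123664 - 741*735)/(2321407 + 1047195))) = 1/(-1902187 + 2135880*(-3105653 + (123664 - 544635)/3368602)) = 1/(-1902187 + 2135880*(-3105653 - 420971*1/3368602)) = 1/(-1902187 + 2135880*(-3105653 - 420971/3368602)) = 1/(-1902187 + 2135880*(-10461709328077/3368602)) = 1/(-1902187 - 11172477859826551380/1684301) = 1/(-11172481063682017667/1684301) = -1684301/11172481063682017667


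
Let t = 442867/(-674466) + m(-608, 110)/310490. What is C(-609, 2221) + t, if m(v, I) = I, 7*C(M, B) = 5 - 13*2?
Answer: -76567642859/20941494834 ≈ -3.6563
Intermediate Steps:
C(M, B) = -3 (C(M, B) = (5 - 13*2)/7 = (5 - 26)/7 = (1/7)*(-21) = -3)
t = -13743158357/20941494834 (t = 442867/(-674466) + 110/310490 = 442867*(-1/674466) + 110*(1/310490) = -442867/674466 + 11/31049 = -13743158357/20941494834 ≈ -0.65626)
C(-609, 2221) + t = -3 - 13743158357/20941494834 = -76567642859/20941494834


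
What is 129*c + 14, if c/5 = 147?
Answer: 94829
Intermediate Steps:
c = 735 (c = 5*147 = 735)
129*c + 14 = 129*735 + 14 = 94815 + 14 = 94829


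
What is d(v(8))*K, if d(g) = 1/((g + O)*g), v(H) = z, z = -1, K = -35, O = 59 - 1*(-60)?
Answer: 35/118 ≈ 0.29661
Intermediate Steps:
O = 119 (O = 59 + 60 = 119)
v(H) = -1
d(g) = 1/(g*(119 + g)) (d(g) = 1/((g + 119)*g) = 1/((119 + g)*g) = 1/(g*(119 + g)))
d(v(8))*K = (1/((-1)*(119 - 1)))*(-35) = -1/118*(-35) = 35/118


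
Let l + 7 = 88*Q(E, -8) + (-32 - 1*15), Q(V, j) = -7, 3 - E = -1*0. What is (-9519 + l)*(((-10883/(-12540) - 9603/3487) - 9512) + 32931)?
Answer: -948465918020179/3975180 ≈ -2.3860e+8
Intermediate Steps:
E = 3 (E = 3 - (-1)*0 = 3 - 1*0 = 3 + 0 = 3)
l = -670 (l = -7 + (88*(-7) + (-32 - 1*15)) = -7 + (-616 + (-32 - 15)) = -7 + (-616 - 47) = -7 - 663 = -670)
(-9519 + l)*(((-10883/(-12540) - 9603/3487) - 9512) + 32931) = (-9519 - 670)*(((-10883/(-12540) - 9603/3487) - 9512) + 32931) = -10189*(((-10883*(-1/12540) - 9603*1/3487) - 9512) + 32931) = -10189*(((10883/12540 - 873/317) - 9512) + 32931) = -10189*((-7497509/3975180 - 9512) + 32931) = -10189*(-37819409669/3975180 + 32931) = -10189*93087242911/3975180 = -948465918020179/3975180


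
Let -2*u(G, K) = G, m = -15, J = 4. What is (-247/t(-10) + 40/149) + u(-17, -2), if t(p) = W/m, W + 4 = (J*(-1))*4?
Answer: -105183/596 ≈ -176.48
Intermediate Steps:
W = -20 (W = -4 + (4*(-1))*4 = -4 - 4*4 = -4 - 16 = -20)
u(G, K) = -G/2
t(p) = 4/3 (t(p) = -20/(-15) = -20*(-1/15) = 4/3)
(-247/t(-10) + 40/149) + u(-17, -2) = (-247/4/3 + 40/149) - ½*(-17) = (-247*¾ + 40*(1/149)) + 17/2 = (-741/4 + 40/149) + 17/2 = -110249/596 + 17/2 = -105183/596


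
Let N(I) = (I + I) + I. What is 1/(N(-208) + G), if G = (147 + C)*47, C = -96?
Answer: 1/1773 ≈ 0.00056402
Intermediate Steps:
G = 2397 (G = (147 - 96)*47 = 51*47 = 2397)
N(I) = 3*I (N(I) = 2*I + I = 3*I)
1/(N(-208) + G) = 1/(3*(-208) + 2397) = 1/(-624 + 2397) = 1/1773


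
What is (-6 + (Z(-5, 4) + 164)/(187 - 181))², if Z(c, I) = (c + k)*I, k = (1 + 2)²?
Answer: 576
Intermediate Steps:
k = 9 (k = 3² = 9)
Z(c, I) = I*(9 + c) (Z(c, I) = (c + 9)*I = (9 + c)*I = I*(9 + c))
(-6 + (Z(-5, 4) + 164)/(187 - 181))² = (-6 + (4*(9 - 5) + 164)/(187 - 181))² = (-6 + (4*4 + 164)/6)² = (-6 + (16 + 164)*(⅙))² = (-6 + 180*(⅙))² = (-6 + 30)² = 24² = 576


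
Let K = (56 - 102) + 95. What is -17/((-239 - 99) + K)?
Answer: 1/17 ≈ 0.058824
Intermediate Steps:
K = 49 (K = -46 + 95 = 49)
-17/((-239 - 99) + K) = -17/((-239 - 99) + 49) = -17/(-338 + 49) = -17/(-289) = -17*(-1/289) = 1/17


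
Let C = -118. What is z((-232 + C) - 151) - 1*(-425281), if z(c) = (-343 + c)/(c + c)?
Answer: 213066203/501 ≈ 4.2528e+5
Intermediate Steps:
z(c) = (-343 + c)/(2*c) (z(c) = (-343 + c)/((2*c)) = (-343 + c)*(1/(2*c)) = (-343 + c)/(2*c))
z((-232 + C) - 151) - 1*(-425281) = (-343 + ((-232 - 118) - 151))/(2*((-232 - 118) - 151)) - 1*(-425281) = (-343 + (-350 - 151))/(2*(-350 - 151)) + 425281 = (½)*(-343 - 501)/(-501) + 425281 = (½)*(-1/501)*(-844) + 425281 = 422/501 + 425281 = 213066203/501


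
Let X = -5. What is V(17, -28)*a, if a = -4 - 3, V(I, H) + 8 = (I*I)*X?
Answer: 10171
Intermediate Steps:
V(I, H) = -8 - 5*I² (V(I, H) = -8 + (I*I)*(-5) = -8 + I²*(-5) = -8 - 5*I²)
a = -7
V(17, -28)*a = (-8 - 5*17²)*(-7) = (-8 - 5*289)*(-7) = (-8 - 1445)*(-7) = -1453*(-7) = 10171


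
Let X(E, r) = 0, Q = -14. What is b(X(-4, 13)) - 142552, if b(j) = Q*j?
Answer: -142552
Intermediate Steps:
b(j) = -14*j
b(X(-4, 13)) - 142552 = -14*0 - 142552 = 0 - 142552 = -142552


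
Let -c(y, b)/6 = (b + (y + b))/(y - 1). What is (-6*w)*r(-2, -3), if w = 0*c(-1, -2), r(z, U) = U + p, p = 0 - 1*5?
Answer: 0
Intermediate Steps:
p = -5 (p = 0 - 5 = -5)
c(y, b) = -6*(y + 2*b)/(-1 + y) (c(y, b) = -6*(b + (y + b))/(y - 1) = -6*(b + (b + y))/(-1 + y) = -6*(y + 2*b)/(-1 + y))
r(z, U) = -5 + U (r(z, U) = U - 5 = -5 + U)
w = 0 (w = 0*(6*(-1*(-1) - 2*(-2))/(-1 - 1)) = 0*(6*(1 + 4)/(-2)) = 0*(6*(-1/2)*5) = 0*(-15) = 0)
(-6*w)*r(-2, -3) = (-6*0)*(-5 - 3) = 0*(-8) = 0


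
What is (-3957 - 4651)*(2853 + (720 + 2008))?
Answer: -48041248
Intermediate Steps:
(-3957 - 4651)*(2853 + (720 + 2008)) = -8608*(2853 + 2728) = -8608*5581 = -48041248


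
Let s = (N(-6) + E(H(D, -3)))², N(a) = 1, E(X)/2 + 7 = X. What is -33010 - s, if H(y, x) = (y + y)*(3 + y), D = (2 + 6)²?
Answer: -293778331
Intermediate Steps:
D = 64 (D = 8² = 64)
H(y, x) = 2*y*(3 + y) (H(y, x) = (2*y)*(3 + y) = 2*y*(3 + y))
E(X) = -14 + 2*X
s = 293745321 (s = (1 + (-14 + 2*(2*64*(3 + 64))))² = (1 + (-14 + 2*(2*64*67)))² = (1 + (-14 + 2*8576))² = (1 + (-14 + 17152))² = (1 + 17138)² = 17139² = 293745321)
-33010 - s = -33010 - 1*293745321 = -33010 - 293745321 = -293778331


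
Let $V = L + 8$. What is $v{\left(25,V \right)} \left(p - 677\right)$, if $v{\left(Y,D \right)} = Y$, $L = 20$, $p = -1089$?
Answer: $-44150$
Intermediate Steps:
$V = 28$ ($V = 20 + 8 = 28$)
$v{\left(25,V \right)} \left(p - 677\right) = 25 \left(-1089 - 677\right) = 25 \left(-1766\right) = -44150$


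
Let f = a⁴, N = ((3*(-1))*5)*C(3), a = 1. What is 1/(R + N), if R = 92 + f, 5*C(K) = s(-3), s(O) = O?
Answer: 1/102 ≈ 0.0098039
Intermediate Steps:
C(K) = -⅗ (C(K) = (⅕)*(-3) = -⅗)
N = 9 (N = ((3*(-1))*5)*(-⅗) = -3*5*(-⅗) = -15*(-⅗) = 9)
f = 1 (f = 1⁴ = 1)
R = 93 (R = 92 + 1 = 93)
1/(R + N) = 1/(93 + 9) = 1/102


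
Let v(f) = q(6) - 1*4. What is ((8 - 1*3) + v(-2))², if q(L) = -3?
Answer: 4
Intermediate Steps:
v(f) = -7 (v(f) = -3 - 1*4 = -3 - 4 = -7)
((8 - 1*3) + v(-2))² = ((8 - 1*3) - 7)² = ((8 - 3) - 7)² = (5 - 7)² = (-2)² = 4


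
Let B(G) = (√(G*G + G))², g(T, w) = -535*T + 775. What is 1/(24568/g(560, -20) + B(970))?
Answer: 298825/281454278182 ≈ 1.0617e-6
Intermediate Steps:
g(T, w) = 775 - 535*T
B(G) = G + G² (B(G) = (√(G² + G))² = (√(G + G²))² = G + G²)
1/(24568/g(560, -20) + B(970)) = 1/(24568/(775 - 535*560) + 970*(1 + 970)) = 1/(24568/(775 - 299600) + 970*971) = 1/(24568/(-298825) + 941870) = 1/(24568*(-1/298825) + 941870) = 1/(-24568/298825 + 941870) = 1/(281454278182/298825) = 298825/281454278182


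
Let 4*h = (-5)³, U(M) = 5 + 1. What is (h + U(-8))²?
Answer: 10201/16 ≈ 637.56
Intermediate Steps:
U(M) = 6
h = -125/4 (h = (¼)*(-5)³ = (¼)*(-125) = -125/4 ≈ -31.250)
(h + U(-8))² = (-125/4 + 6)² = (-101/4)² = 10201/16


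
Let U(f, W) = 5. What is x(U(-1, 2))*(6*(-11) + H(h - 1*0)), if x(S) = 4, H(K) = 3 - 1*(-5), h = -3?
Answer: -232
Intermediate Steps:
H(K) = 8 (H(K) = 3 + 5 = 8)
x(U(-1, 2))*(6*(-11) + H(h - 1*0)) = 4*(6*(-11) + 8) = 4*(-66 + 8) = 4*(-58) = -232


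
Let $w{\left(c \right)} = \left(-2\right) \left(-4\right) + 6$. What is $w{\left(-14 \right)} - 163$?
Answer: $-149$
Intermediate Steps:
$w{\left(c \right)} = 14$ ($w{\left(c \right)} = 8 + 6 = 14$)
$w{\left(-14 \right)} - 163 = 14 - 163 = -149$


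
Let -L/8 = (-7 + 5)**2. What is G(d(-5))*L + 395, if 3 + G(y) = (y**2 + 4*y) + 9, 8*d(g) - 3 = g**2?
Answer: -637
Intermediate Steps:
d(g) = 3/8 + g**2/8
G(y) = 6 + y**2 + 4*y (G(y) = -3 + ((y**2 + 4*y) + 9) = -3 + (9 + y**2 + 4*y) = 6 + y**2 + 4*y)
L = -32 (L = -8*(-7 + 5)**2 = -8*(-2)**2 = -8*4 = -32)
G(d(-5))*L + 395 = (6 + (3/8 + (1/8)*(-5)**2)**2 + 4*(3/8 + (1/8)*(-5)**2))*(-32) + 395 = (6 + (3/8 + (1/8)*25)**2 + 4*(3/8 + (1/8)*25))*(-32) + 395 = (6 + (3/8 + 25/8)**2 + 4*(3/8 + 25/8))*(-32) + 395 = (6 + (7/2)**2 + 4*(7/2))*(-32) + 395 = (6 + 49/4 + 14)*(-32) + 395 = (129/4)*(-32) + 395 = -1032 + 395 = -637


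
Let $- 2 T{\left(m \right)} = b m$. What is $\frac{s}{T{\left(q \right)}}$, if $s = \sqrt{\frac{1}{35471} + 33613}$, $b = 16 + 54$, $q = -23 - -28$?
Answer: $- \frac{2 \sqrt{10572900596751}}{6207425} \approx -1.0476$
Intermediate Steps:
$q = 5$ ($q = -23 + 28 = 5$)
$b = 70$
$s = \frac{2 \sqrt{10572900596751}}{35471}$ ($s = \sqrt{\frac{1}{35471} + 33613} = \sqrt{\frac{1192286724}{35471}} = \frac{2 \sqrt{10572900596751}}{35471} \approx 183.34$)
$T{\left(m \right)} = - 35 m$ ($T{\left(m \right)} = - \frac{70 m}{2} = - 35 m$)
$\frac{s}{T{\left(q \right)}} = \frac{\frac{2}{35471} \sqrt{10572900596751}}{\left(-35\right) 5} = \frac{\frac{2}{35471} \sqrt{10572900596751}}{-175} = \frac{2 \sqrt{10572900596751}}{35471} \left(- \frac{1}{175}\right) = - \frac{2 \sqrt{10572900596751}}{6207425}$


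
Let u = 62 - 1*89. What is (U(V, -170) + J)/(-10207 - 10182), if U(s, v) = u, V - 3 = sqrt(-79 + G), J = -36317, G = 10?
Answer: 36344/20389 ≈ 1.7825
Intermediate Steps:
u = -27 (u = 62 - 89 = -27)
V = 3 + I*sqrt(69) (V = 3 + sqrt(-79 + 10) = 3 + sqrt(-69) = 3 + I*sqrt(69) ≈ 3.0 + 8.3066*I)
U(s, v) = -27
(U(V, -170) + J)/(-10207 - 10182) = (-27 - 36317)/(-10207 - 10182) = -36344/(-20389) = -36344*(-1/20389) = 36344/20389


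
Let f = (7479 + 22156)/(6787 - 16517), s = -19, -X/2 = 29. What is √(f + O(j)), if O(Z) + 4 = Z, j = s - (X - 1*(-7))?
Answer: √94499706/1946 ≈ 4.9954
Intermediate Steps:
X = -58 (X = -2*29 = -58)
j = 32 (j = -19 - (-58 - 1*(-7)) = -19 - (-58 + 7) = -19 - 1*(-51) = -19 + 51 = 32)
O(Z) = -4 + Z
f = -5927/1946 (f = 29635/(-9730) = 29635*(-1/9730) = -5927/1946 ≈ -3.0457)
√(f + O(j)) = √(-5927/1946 + (-4 + 32)) = √(-5927/1946 + 28) = √(48561/1946) = √94499706/1946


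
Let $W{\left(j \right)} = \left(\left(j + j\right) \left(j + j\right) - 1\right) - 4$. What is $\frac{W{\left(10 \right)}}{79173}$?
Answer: $\frac{395}{79173} \approx 0.0049891$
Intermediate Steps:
$W{\left(j \right)} = -5 + 4 j^{2}$ ($W{\left(j \right)} = \left(2 j 2 j - 1\right) - 4 = \left(4 j^{2} - 1\right) - 4 = \left(-1 + 4 j^{2}\right) - 4 = -5 + 4 j^{2}$)
$\frac{W{\left(10 \right)}}{79173} = \frac{-5 + 4 \cdot 10^{2}}{79173} = \frac{-5 + 4 \cdot 100}{79173} = \frac{-5 + 400}{79173} = \frac{1}{79173} \cdot 395 = \frac{395}{79173}$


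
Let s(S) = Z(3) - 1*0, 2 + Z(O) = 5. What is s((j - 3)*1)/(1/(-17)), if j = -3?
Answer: -51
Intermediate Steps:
Z(O) = 3 (Z(O) = -2 + 5 = 3)
s(S) = 3 (s(S) = 3 - 1*0 = 3 + 0 = 3)
s((j - 3)*1)/(1/(-17)) = 3/1/(-17) = 3/(-1/17) = -17*3 = -51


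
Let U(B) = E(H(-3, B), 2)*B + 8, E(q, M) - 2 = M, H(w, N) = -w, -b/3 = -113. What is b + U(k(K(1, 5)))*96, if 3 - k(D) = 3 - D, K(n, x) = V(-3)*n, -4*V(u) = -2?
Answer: 1299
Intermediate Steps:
b = 339 (b = -3*(-113) = 339)
V(u) = ½ (V(u) = -¼*(-2) = ½)
E(q, M) = 2 + M
K(n, x) = n/2
k(D) = D (k(D) = 3 - (3 - D) = 3 + (-3 + D) = D)
U(B) = 8 + 4*B (U(B) = (2 + 2)*B + 8 = 4*B + 8 = 8 + 4*B)
b + U(k(K(1, 5)))*96 = 339 + (8 + 4*((½)*1))*96 = 339 + (8 + 4*(½))*96 = 339 + (8 + 2)*96 = 339 + 10*96 = 339 + 960 = 1299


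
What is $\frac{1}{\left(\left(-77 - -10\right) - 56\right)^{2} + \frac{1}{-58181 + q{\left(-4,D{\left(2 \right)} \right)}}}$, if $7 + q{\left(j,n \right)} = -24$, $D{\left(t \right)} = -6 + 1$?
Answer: $\frac{58212}{880689347} \approx 6.6098 \cdot 10^{-5}$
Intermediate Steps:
$D{\left(t \right)} = -5$
$q{\left(j,n \right)} = -31$ ($q{\left(j,n \right)} = -7 - 24 = -31$)
$\frac{1}{\left(\left(-77 - -10\right) - 56\right)^{2} + \frac{1}{-58181 + q{\left(-4,D{\left(2 \right)} \right)}}} = \frac{1}{\left(\left(-77 - -10\right) - 56\right)^{2} + \frac{1}{-58181 - 31}} = \frac{1}{\left(\left(-77 + 10\right) - 56\right)^{2} + \frac{1}{-58212}} = \frac{1}{\left(-67 - 56\right)^{2} - \frac{1}{58212}} = \frac{1}{\left(-123\right)^{2} - \frac{1}{58212}} = \frac{1}{15129 - \frac{1}{58212}} = \frac{1}{\frac{880689347}{58212}} = \frac{58212}{880689347}$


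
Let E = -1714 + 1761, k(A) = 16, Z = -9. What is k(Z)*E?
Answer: 752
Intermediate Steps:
E = 47
k(Z)*E = 16*47 = 752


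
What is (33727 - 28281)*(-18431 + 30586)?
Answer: 66196130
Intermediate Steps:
(33727 - 28281)*(-18431 + 30586) = 5446*12155 = 66196130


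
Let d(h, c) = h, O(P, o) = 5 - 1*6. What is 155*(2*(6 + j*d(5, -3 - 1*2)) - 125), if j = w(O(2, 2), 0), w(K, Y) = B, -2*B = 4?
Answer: -20615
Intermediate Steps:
O(P, o) = -1 (O(P, o) = 5 - 6 = -1)
B = -2 (B = -½*4 = -2)
w(K, Y) = -2
j = -2
155*(2*(6 + j*d(5, -3 - 1*2)) - 125) = 155*(2*(6 - 2*5) - 125) = 155*(2*(6 - 10) - 125) = 155*(2*(-4) - 125) = 155*(-8 - 125) = 155*(-133) = -20615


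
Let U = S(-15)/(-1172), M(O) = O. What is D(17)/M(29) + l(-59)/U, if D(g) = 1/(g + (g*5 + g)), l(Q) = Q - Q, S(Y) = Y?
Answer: 1/3451 ≈ 0.00028977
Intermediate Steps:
U = 15/1172 (U = -15/(-1172) = -15*(-1/1172) = 15/1172 ≈ 0.012799)
l(Q) = 0
D(g) = 1/(7*g) (D(g) = 1/(g + (5*g + g)) = 1/(g + 6*g) = 1/(7*g))
D(17)/M(29) + l(-59)/U = ((⅐)/17)/29 + 0/(15/1172) = ((⅐)*(1/17))*(1/29) + 0*(1172/15) = (1/119)*(1/29) + 0 = 1/3451 + 0 = 1/3451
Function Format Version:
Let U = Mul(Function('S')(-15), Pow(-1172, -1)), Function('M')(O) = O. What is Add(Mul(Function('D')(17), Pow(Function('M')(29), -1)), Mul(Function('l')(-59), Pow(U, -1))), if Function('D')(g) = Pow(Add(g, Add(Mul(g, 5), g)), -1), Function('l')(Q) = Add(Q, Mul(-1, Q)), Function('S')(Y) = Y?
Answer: Rational(1, 3451) ≈ 0.00028977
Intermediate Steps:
U = Rational(15, 1172) (U = Mul(-15, Pow(-1172, -1)) = Mul(-15, Rational(-1, 1172)) = Rational(15, 1172) ≈ 0.012799)
Function('l')(Q) = 0
Function('D')(g) = Mul(Rational(1, 7), Pow(g, -1)) (Function('D')(g) = Pow(Add(g, Add(Mul(5, g), g)), -1) = Pow(Add(g, Mul(6, g)), -1) = Pow(Mul(7, g), -1) = Mul(Rational(1, 7), Pow(g, -1)))
Add(Mul(Function('D')(17), Pow(Function('M')(29), -1)), Mul(Function('l')(-59), Pow(U, -1))) = Add(Mul(Mul(Rational(1, 7), Pow(17, -1)), Pow(29, -1)), Mul(0, Pow(Rational(15, 1172), -1))) = Add(Mul(Mul(Rational(1, 7), Rational(1, 17)), Rational(1, 29)), Mul(0, Rational(1172, 15))) = Add(Mul(Rational(1, 119), Rational(1, 29)), 0) = Add(Rational(1, 3451), 0) = Rational(1, 3451)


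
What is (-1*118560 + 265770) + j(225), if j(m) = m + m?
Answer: 147660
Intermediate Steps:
j(m) = 2*m
(-1*118560 + 265770) + j(225) = (-1*118560 + 265770) + 2*225 = (-118560 + 265770) + 450 = 147210 + 450 = 147660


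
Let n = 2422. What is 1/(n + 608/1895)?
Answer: 1895/4590298 ≈ 0.00041283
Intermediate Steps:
1/(n + 608/1895) = 1/(2422 + 608/1895) = 1/(4590298/1895) = 1895/4590298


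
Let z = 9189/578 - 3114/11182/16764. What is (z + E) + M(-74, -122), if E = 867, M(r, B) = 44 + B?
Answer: 7267491469683/9029084812 ≈ 804.90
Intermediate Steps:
z = 143543553015/9029084812 (z = 9189*(1/578) - 3114*1/11182*(1/16764) = 9189/578 - 1557/5591*1/16764 = 9189/578 - 519/31242508 = 143543553015/9029084812 ≈ 15.898)
(z + E) + M(-74, -122) = (143543553015/9029084812 + 867) + (44 - 122) = 7971760085019/9029084812 - 78 = 7267491469683/9029084812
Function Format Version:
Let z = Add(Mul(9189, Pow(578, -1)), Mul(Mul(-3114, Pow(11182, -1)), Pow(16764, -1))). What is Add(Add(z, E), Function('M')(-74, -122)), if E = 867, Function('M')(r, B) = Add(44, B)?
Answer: Rational(7267491469683, 9029084812) ≈ 804.90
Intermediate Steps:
z = Rational(143543553015, 9029084812) (z = Add(Mul(9189, Rational(1, 578)), Mul(Mul(-3114, Rational(1, 11182)), Rational(1, 16764))) = Add(Rational(9189, 578), Mul(Rational(-1557, 5591), Rational(1, 16764))) = Add(Rational(9189, 578), Rational(-519, 31242508)) = Rational(143543553015, 9029084812) ≈ 15.898)
Add(Add(z, E), Function('M')(-74, -122)) = Add(Add(Rational(143543553015, 9029084812), 867), Add(44, -122)) = Add(Rational(7971760085019, 9029084812), -78) = Rational(7267491469683, 9029084812)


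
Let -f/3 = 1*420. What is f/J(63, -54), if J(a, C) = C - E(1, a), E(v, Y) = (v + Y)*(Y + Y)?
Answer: 70/451 ≈ 0.15521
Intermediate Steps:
E(v, Y) = 2*Y*(Y + v) (E(v, Y) = (Y + v)*(2*Y) = 2*Y*(Y + v))
f = -1260 (f = -3*420 = -1260)
J(a, C) = C - 2*a*(1 + a) (J(a, C) = C - 2*a*(a + 1) = C - 2*a*(1 + a))
f/J(63, -54) = -1260/(-54 - 2*63*(1 + 63)) = -1260/(-54 - 2*63*64) = -1260/(-54 - 8064) = -1260/(-8118) = -1260*(-1/8118) = 70/451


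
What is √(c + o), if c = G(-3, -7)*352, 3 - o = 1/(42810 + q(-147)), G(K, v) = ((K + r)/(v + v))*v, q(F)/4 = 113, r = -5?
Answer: 3*I*√292177660898/43262 ≈ 37.483*I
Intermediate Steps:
q(F) = 452 (q(F) = 4*113 = 452)
G(K, v) = -5/2 + K/2 (G(K, v) = ((K - 5)/(v + v))*v = ((-5 + K)/((2*v)))*v = ((-5 + K)*(1/(2*v)))*v = ((-5 + K)/(2*v))*v = -5/2 + K/2)
o = 129785/43262 (o = 3 - 1/(42810 + 452) = 3 - 1/43262 = 129785/43262 ≈ 3.0000)
c = -1408 (c = (-5/2 + (½)*(-3))*352 = (-5/2 - 3/2)*352 = -4*352 = -1408)
√(c + o) = √(-1408 + 129785/43262) = √(-60783111/43262) = 3*I*√292177660898/43262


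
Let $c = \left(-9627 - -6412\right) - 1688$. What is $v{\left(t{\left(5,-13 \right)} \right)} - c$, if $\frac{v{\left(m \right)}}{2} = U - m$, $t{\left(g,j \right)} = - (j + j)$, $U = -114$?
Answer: $4623$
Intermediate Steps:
$t{\left(g,j \right)} = - 2 j$
$v{\left(m \right)} = -228 - 2 m$ ($v{\left(m \right)} = 2 \left(-114 - m\right) = -228 - 2 m$)
$c = -4903$ ($c = \left(-9627 + 6412\right) - 1688 = -3215 - 1688 = -4903$)
$v{\left(t{\left(5,-13 \right)} \right)} - c = \left(-228 - 2 \left(\left(-2\right) \left(-13\right)\right)\right) - -4903 = \left(-228 - 52\right) + 4903 = -280 + 4903 = 4623$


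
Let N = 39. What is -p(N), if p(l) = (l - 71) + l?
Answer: -7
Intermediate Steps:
p(l) = -71 + 2*l (p(l) = (-71 + l) + l = -71 + 2*l)
-p(N) = -(-71 + 2*39) = -(-71 + 78) = -1*7 = -7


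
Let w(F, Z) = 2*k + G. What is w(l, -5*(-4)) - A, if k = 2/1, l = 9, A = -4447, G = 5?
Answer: 4456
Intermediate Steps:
k = 2 (k = 2*1 = 2)
w(F, Z) = 9 (w(F, Z) = 2*2 + 5 = 4 + 5 = 9)
w(l, -5*(-4)) - A = 9 - 1*(-4447) = 9 + 4447 = 4456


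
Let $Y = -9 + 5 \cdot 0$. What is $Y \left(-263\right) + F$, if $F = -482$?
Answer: $1885$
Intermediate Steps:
$Y = -9$ ($Y = -9 + 0 = -9$)
$Y \left(-263\right) + F = \left(-9\right) \left(-263\right) - 482 = 2367 - 482 = 1885$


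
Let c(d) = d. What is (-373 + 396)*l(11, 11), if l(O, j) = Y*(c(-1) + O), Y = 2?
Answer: 460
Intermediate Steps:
l(O, j) = -2 + 2*O (l(O, j) = 2*(-1 + O) = -2 + 2*O)
(-373 + 396)*l(11, 11) = (-373 + 396)*(-2 + 2*11) = 23*(-2 + 22) = 23*20 = 460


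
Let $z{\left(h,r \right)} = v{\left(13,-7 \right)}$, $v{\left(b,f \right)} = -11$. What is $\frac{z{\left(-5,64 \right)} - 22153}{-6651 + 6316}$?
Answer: $\frac{22164}{335} \approx 66.161$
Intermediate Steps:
$z{\left(h,r \right)} = -11$
$\frac{z{\left(-5,64 \right)} - 22153}{-6651 + 6316} = \frac{-11 - 22153}{-6651 + 6316} = - \frac{22164}{-335} = \left(-22164\right) \left(- \frac{1}{335}\right) = \frac{22164}{335}$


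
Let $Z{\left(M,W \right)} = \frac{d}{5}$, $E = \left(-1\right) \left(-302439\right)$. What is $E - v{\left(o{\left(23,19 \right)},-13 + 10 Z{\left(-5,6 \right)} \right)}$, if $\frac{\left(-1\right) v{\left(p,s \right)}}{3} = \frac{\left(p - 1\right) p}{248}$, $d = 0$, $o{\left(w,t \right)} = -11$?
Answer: $\frac{18751317}{62} \approx 3.0244 \cdot 10^{5}$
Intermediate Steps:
$E = 302439$
$Z{\left(M,W \right)} = 0$ ($Z{\left(M,W \right)} = \frac{0}{5} = 0 \cdot \frac{1}{5} = 0$)
$v{\left(p,s \right)} = - \frac{3 p \left(-1 + p\right)}{248}$ ($v{\left(p,s \right)} = - 3 \frac{\left(p - 1\right) p}{248} = - 3 \left(-1 + p\right) p \frac{1}{248} = - 3 p \left(-1 + p\right) \frac{1}{248} = - 3 \frac{p \left(-1 + p\right)}{248} = - \frac{3 p \left(-1 + p\right)}{248}$)
$E - v{\left(o{\left(23,19 \right)},-13 + 10 Z{\left(-5,6 \right)} \right)} = 302439 - \frac{3}{248} \left(-11\right) \left(1 - -11\right) = 302439 - \frac{3}{248} \left(-11\right) \left(1 + 11\right) = 302439 - \frac{3}{248} \left(-11\right) 12 = 302439 - - \frac{99}{62} = 302439 + \frac{99}{62} = \frac{18751317}{62}$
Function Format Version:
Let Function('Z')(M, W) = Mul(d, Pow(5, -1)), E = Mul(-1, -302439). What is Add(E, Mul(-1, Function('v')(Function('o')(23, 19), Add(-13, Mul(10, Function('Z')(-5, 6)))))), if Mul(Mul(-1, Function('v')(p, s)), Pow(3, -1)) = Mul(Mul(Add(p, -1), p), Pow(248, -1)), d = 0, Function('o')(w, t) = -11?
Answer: Rational(18751317, 62) ≈ 3.0244e+5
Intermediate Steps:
E = 302439
Function('Z')(M, W) = 0 (Function('Z')(M, W) = Mul(0, Pow(5, -1)) = Mul(0, Rational(1, 5)) = 0)
Function('v')(p, s) = Mul(Rational(-3, 248), p, Add(-1, p)) (Function('v')(p, s) = Mul(-3, Mul(Mul(Add(p, -1), p), Pow(248, -1))) = Mul(-3, Mul(Mul(Add(-1, p), p), Rational(1, 248))) = Mul(-3, Mul(Mul(p, Add(-1, p)), Rational(1, 248))) = Mul(-3, Mul(Rational(1, 248), p, Add(-1, p))) = Mul(Rational(-3, 248), p, Add(-1, p)))
Add(E, Mul(-1, Function('v')(Function('o')(23, 19), Add(-13, Mul(10, Function('Z')(-5, 6)))))) = Add(302439, Mul(-1, Mul(Rational(3, 248), -11, Add(1, Mul(-1, -11))))) = Add(302439, Mul(-1, Mul(Rational(3, 248), -11, Add(1, 11)))) = Add(302439, Mul(-1, Mul(Rational(3, 248), -11, 12))) = Add(302439, Mul(-1, Rational(-99, 62))) = Add(302439, Rational(99, 62)) = Rational(18751317, 62)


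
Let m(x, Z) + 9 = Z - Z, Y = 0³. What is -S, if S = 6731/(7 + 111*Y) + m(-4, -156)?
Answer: -6668/7 ≈ -952.57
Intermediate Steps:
Y = 0
m(x, Z) = -9 (m(x, Z) = -9 + (Z - Z) = -9 + 0 = -9)
S = 6668/7 (S = 6731/(7 + 111*0) - 9 = 6731/(7 + 0) - 9 = 6731/7 - 9 = 6668/7 ≈ 952.57)
-S = -1*6668/7 = -6668/7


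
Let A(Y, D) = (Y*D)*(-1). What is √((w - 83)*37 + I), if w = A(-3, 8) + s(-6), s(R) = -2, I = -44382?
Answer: I*√46639 ≈ 215.96*I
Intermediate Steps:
A(Y, D) = -D*Y (A(Y, D) = (D*Y)*(-1) = -D*Y)
w = 22 (w = -1*8*(-3) - 2 = 24 - 2 = 22)
√((w - 83)*37 + I) = √((22 - 83)*37 - 44382) = √(-61*37 - 44382) = √(-2257 - 44382) = √(-46639) = I*√46639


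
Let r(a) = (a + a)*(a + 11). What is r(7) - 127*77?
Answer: -9527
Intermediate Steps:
r(a) = 2*a*(11 + a) (r(a) = (2*a)*(11 + a) = 2*a*(11 + a))
r(7) - 127*77 = 2*7*(11 + 7) - 127*77 = 2*7*18 - 9779 = 252 - 9779 = -9527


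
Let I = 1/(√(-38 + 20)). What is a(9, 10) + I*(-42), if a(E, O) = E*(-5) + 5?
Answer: -40 + 7*I*√2 ≈ -40.0 + 9.8995*I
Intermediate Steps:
a(E, O) = 5 - 5*E (a(E, O) = -5*E + 5 = 5 - 5*E)
I = -I*√2/6 (I = 1/(√(-18)) = 1/(3*I*√2) = -I*√2/6 ≈ -0.2357*I)
a(9, 10) + I*(-42) = (5 - 5*9) - I*√2/6*(-42) = (5 - 45) + 7*I*√2 = -40 + 7*I*√2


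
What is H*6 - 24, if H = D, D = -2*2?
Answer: -48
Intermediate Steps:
D = -4
H = -4
H*6 - 24 = -4*6 - 24 = -24 - 24 = -48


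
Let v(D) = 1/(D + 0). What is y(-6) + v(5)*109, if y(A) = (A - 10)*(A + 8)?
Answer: -51/5 ≈ -10.200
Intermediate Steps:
y(A) = (-10 + A)*(8 + A)
v(D) = 1/D
y(-6) + v(5)*109 = (-80 + (-6)**2 - 2*(-6)) + 109/5 = (-80 + 36 + 12) + (1/5)*109 = -32 + 109/5 = -51/5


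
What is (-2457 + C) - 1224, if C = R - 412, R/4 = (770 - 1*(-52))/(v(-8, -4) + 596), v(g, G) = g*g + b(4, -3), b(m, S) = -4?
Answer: -335215/82 ≈ -4088.0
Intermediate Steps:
v(g, G) = -4 + g² (v(g, G) = g*g - 4 = g² - 4 = -4 + g²)
R = 411/82 (R = 4*((770 - 1*(-52))/((-4 + (-8)²) + 596)) = 4*((770 + 52)/((-4 + 64) + 596)) = 4*(822/(60 + 596)) = 4*(822/656) = 4*(822*(1/656)) = 4*(411/328) = 411/82 ≈ 5.0122)
C = -33373/82 (C = 411/82 - 412 = -33373/82 ≈ -406.99)
(-2457 + C) - 1224 = (-2457 - 33373/82) - 1224 = -234847/82 - 1224 = -335215/82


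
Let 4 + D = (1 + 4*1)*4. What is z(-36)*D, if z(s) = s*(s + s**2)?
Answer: -725760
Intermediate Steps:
D = 16 (D = -4 + (1 + 4*1)*4 = -4 + (1 + 4)*4 = -4 + 5*4 = -4 + 20 = 16)
z(-36)*D = ((-36)**2*(1 - 36))*16 = (1296*(-35))*16 = -45360*16 = -725760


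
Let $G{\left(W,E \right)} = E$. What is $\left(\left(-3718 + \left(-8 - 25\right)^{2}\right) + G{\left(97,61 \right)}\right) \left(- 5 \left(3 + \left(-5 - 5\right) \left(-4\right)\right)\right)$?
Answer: $552120$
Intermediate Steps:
$\left(\left(-3718 + \left(-8 - 25\right)^{2}\right) + G{\left(97,61 \right)}\right) \left(- 5 \left(3 + \left(-5 - 5\right) \left(-4\right)\right)\right) = \left(\left(-3718 + \left(-8 - 25\right)^{2}\right) + 61\right) \left(- 5 \left(3 + \left(-5 - 5\right) \left(-4\right)\right)\right) = \left(\left(-3718 + \left(-33\right)^{2}\right) + 61\right) \left(- 5 \left(3 - -40\right)\right) = \left(\left(-3718 + 1089\right) + 61\right) \left(- 5 \left(3 + 40\right)\right) = \left(-2629 + 61\right) \left(\left(-5\right) 43\right) = \left(-2568\right) \left(-215\right) = 552120$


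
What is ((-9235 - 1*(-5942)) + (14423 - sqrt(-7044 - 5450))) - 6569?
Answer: 4561 - I*sqrt(12494) ≈ 4561.0 - 111.78*I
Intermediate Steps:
((-9235 - 1*(-5942)) + (14423 - sqrt(-7044 - 5450))) - 6569 = ((-9235 + 5942) + (14423 - sqrt(-12494))) - 6569 = (-3293 + (14423 - I*sqrt(12494))) - 6569 = (11130 - I*sqrt(12494)) - 6569 = 4561 - I*sqrt(12494)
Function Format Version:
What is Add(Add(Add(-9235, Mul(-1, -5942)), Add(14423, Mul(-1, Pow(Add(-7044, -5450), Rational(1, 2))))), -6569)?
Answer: Add(4561, Mul(-1, I, Pow(12494, Rational(1, 2)))) ≈ Add(4561.0, Mul(-111.78, I))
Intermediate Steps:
Add(Add(Add(-9235, Mul(-1, -5942)), Add(14423, Mul(-1, Pow(Add(-7044, -5450), Rational(1, 2))))), -6569) = Add(Add(Add(-9235, 5942), Add(14423, Mul(-1, Pow(-12494, Rational(1, 2))))), -6569) = Add(Add(-3293, Add(14423, Mul(-1, Mul(I, Pow(12494, Rational(1, 2)))))), -6569) = Add(Add(-3293, Add(14423, Mul(-1, I, Pow(12494, Rational(1, 2))))), -6569) = Add(Add(11130, Mul(-1, I, Pow(12494, Rational(1, 2)))), -6569) = Add(4561, Mul(-1, I, Pow(12494, Rational(1, 2))))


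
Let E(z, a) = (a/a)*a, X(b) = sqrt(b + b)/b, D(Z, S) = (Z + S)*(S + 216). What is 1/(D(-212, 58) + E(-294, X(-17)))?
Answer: -358666/15134270537 + I*sqrt(34)/30268541074 ≈ -2.3699e-5 + 1.9264e-10*I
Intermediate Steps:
D(Z, S) = (216 + S)*(S + Z) (D(Z, S) = (S + Z)*(216 + S) = (216 + S)*(S + Z))
X(b) = sqrt(2)/sqrt(b) (X(b) = sqrt(2*b)/b = (sqrt(2)*sqrt(b))/b = sqrt(2)/sqrt(b))
E(z, a) = a (E(z, a) = 1*a = a)
1/(D(-212, 58) + E(-294, X(-17))) = 1/((58**2 + 216*58 + 216*(-212) + 58*(-212)) + sqrt(2)/sqrt(-17)) = 1/((3364 + 12528 - 45792 - 12296) + sqrt(2)*(-I*sqrt(17)/17)) = 1/(-42196 - I*sqrt(34)/17)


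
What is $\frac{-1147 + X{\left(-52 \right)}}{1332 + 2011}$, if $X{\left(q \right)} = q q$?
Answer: $\frac{1557}{3343} \approx 0.46575$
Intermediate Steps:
$X{\left(q \right)} = q^{2}$
$\frac{-1147 + X{\left(-52 \right)}}{1332 + 2011} = \frac{-1147 + \left(-52\right)^{2}}{1332 + 2011} = \frac{-1147 + 2704}{3343} = 1557 \cdot \frac{1}{3343} = \frac{1557}{3343}$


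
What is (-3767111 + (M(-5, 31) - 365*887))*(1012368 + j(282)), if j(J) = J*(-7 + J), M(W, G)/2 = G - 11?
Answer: -4458664892268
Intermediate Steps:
M(W, G) = -22 + 2*G (M(W, G) = 2*(G - 11) = 2*(-11 + G) = -22 + 2*G)
(-3767111 + (M(-5, 31) - 365*887))*(1012368 + j(282)) = (-3767111 + ((-22 + 2*31) - 365*887))*(1012368 + 282*(-7 + 282)) = (-3767111 + ((-22 + 62) - 323755))*(1012368 + 282*275) = (-3767111 + (40 - 323755))*(1012368 + 77550) = (-3767111 - 323715)*1089918 = -4090826*1089918 = -4458664892268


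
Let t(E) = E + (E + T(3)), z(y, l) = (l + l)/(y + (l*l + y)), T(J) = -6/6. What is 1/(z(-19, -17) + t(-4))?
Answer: -251/2293 ≈ -0.10946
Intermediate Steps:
T(J) = -1 (T(J) = -6*⅙ = -1)
z(y, l) = 2*l/(l² + 2*y) (z(y, l) = (2*l)/(y + (l² + y)) = (2*l)/(y + (y + l²)) = (2*l)/(l² + 2*y) = 2*l/(l² + 2*y))
t(E) = -1 + 2*E (t(E) = E + (E - 1) = E + (-1 + E) = -1 + 2*E)
1/(z(-19, -17) + t(-4)) = 1/(2*(-17)/((-17)² + 2*(-19)) + (-1 + 2*(-4))) = 1/(2*(-17)/(289 - 38) + (-1 - 8)) = 1/(2*(-17)/251 - 9) = 1/(2*(-17)*(1/251) - 9) = 1/(-34/251 - 9) = 1/(-2293/251) = -251/2293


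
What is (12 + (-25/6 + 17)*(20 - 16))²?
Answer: 36100/9 ≈ 4011.1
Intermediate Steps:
(12 + (-25/6 + 17)*(20 - 16))² = (12 + (-25*⅙ + 17)*4)² = (12 + (-25/6 + 17)*4)² = (12 + (77/6)*4)² = (12 + 154/3)² = (190/3)² = 36100/9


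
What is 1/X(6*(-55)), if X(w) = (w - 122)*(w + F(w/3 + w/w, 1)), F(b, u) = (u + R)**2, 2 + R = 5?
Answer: 1/141928 ≈ 7.0458e-6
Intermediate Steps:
R = 3 (R = -2 + 5 = 3)
F(b, u) = (3 + u)**2 (F(b, u) = (u + 3)**2 = (3 + u)**2)
X(w) = (-122 + w)*(16 + w) (X(w) = (w - 122)*(w + (3 + 1)**2) = (-122 + w)*(w + 4**2) = (-122 + w)*(w + 16) = (-122 + w)*(16 + w))
1/X(6*(-55)) = 1/(-1952 + (6*(-55))**2 - 636*(-55)) = 1/(-1952 + (-330)**2 - 106*(-330)) = 1/(-1952 + 108900 + 34980) = 1/141928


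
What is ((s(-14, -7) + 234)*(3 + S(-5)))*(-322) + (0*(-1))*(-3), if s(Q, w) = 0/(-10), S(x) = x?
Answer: 150696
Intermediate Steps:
s(Q, w) = 0 (s(Q, w) = 0*(-1/10) = 0)
((s(-14, -7) + 234)*(3 + S(-5)))*(-322) + (0*(-1))*(-3) = ((0 + 234)*(3 - 5))*(-322) + (0*(-1))*(-3) = (234*(-2))*(-322) + 0*(-3) = -468*(-322) + 0 = 150696 + 0 = 150696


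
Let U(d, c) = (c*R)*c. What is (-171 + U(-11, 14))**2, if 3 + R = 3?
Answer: 29241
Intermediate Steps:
R = 0 (R = -3 + 3 = 0)
U(d, c) = 0 (U(d, c) = (c*0)*c = 0*c = 0)
(-171 + U(-11, 14))**2 = (-171 + 0)**2 = (-171)**2 = 29241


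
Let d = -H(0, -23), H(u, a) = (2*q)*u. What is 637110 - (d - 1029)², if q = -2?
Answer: -421731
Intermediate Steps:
H(u, a) = -4*u (H(u, a) = (2*(-2))*u = -4*u)
d = 0 (d = -(-4)*0 = -1*0 = 0)
637110 - (d - 1029)² = 637110 - (0 - 1029)² = 637110 - 1*(-1029)² = 637110 - 1*1058841 = 637110 - 1058841 = -421731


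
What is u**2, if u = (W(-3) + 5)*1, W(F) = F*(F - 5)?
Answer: 841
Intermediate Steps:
W(F) = F*(-5 + F)
u = 29 (u = (-3*(-5 - 3) + 5)*1 = (-3*(-8) + 5)*1 = (24 + 5)*1 = 29*1 = 29)
u**2 = 29**2 = 841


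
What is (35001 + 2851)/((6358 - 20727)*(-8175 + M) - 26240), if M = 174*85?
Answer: -37852/95077175 ≈ -0.00039812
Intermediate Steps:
M = 14790
(35001 + 2851)/((6358 - 20727)*(-8175 + M) - 26240) = (35001 + 2851)/((6358 - 20727)*(-8175 + 14790) - 26240) = 37852/(-14369*6615 - 26240) = 37852/(-95050935 - 26240) = 37852/(-95077175) = 37852*(-1/95077175) = -37852/95077175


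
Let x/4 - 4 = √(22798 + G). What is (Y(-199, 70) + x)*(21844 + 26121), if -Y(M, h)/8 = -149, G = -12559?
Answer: 57941720 + 191860*√10239 ≈ 7.7356e+7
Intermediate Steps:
Y(M, h) = 1192 (Y(M, h) = -8*(-149) = 1192)
x = 16 + 4*√10239 (x = 16 + 4*√(22798 - 12559) = 16 + 4*√10239 ≈ 420.75)
(Y(-199, 70) + x)*(21844 + 26121) = (1192 + (16 + 4*√10239))*(21844 + 26121) = (1208 + 4*√10239)*47965 = 57941720 + 191860*√10239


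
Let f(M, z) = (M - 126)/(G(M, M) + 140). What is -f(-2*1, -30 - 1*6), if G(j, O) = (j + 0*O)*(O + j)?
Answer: 32/37 ≈ 0.86486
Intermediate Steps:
G(j, O) = j*(O + j) (G(j, O) = (j + 0)*(O + j) = j*(O + j))
f(M, z) = (-126 + M)/(140 + 2*M²) (f(M, z) = (M - 126)/(M*(M + M) + 140) = (-126 + M)/(M*(2*M) + 140) = (-126 + M)/(2*M² + 140) = (-126 + M)/(140 + 2*M²))
-f(-2*1, -30 - 1*6) = -(-126 - 2*1)/(2*(70 + (-2*1)²)) = -(-126 - 2)/(2*(70 + (-2)²)) = -(-128)/(2*(70 + 4)) = -(-128)/(2*74) = -1*(-32/37) = 32/37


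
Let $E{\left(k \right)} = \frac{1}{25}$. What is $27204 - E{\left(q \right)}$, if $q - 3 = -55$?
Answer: $\frac{680099}{25} \approx 27204.0$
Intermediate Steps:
$q = -52$ ($q = 3 - 55 = -52$)
$E{\left(k \right)} = \frac{1}{25}$
$27204 - E{\left(q \right)} = 27204 - \frac{1}{25} = \frac{680099}{25}$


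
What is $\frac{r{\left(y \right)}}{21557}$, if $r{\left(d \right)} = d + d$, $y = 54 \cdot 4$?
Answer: $\frac{432}{21557} \approx 0.02004$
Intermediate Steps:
$y = 216$
$r{\left(d \right)} = 2 d$
$\frac{r{\left(y \right)}}{21557} = \frac{2 \cdot 216}{21557} = 432 \cdot \frac{1}{21557} = \frac{432}{21557}$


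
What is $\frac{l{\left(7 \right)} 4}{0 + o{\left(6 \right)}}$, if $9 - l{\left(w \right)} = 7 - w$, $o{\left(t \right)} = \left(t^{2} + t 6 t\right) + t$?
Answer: $\frac{6}{43} \approx 0.13953$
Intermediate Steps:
$o{\left(t \right)} = t + 7 t^{2}$ ($o{\left(t \right)} = \left(t^{2} + 6 t t\right) + t = \left(t^{2} + 6 t^{2}\right) + t = 7 t^{2} + t = t + 7 t^{2}$)
$l{\left(w \right)} = 2 + w$ ($l{\left(w \right)} = 9 - \left(7 - w\right) = 9 + \left(-7 + w\right) = 2 + w$)
$\frac{l{\left(7 \right)} 4}{0 + o{\left(6 \right)}} = \frac{\left(2 + 7\right) 4}{0 + 6 \left(1 + 7 \cdot 6\right)} = \frac{9 \cdot 4}{0 + 6 \left(1 + 42\right)} = \frac{36}{0 + 6 \cdot 43} = \frac{36}{0 + 258} = \frac{36}{258} = 36 \cdot \frac{1}{258} = \frac{6}{43}$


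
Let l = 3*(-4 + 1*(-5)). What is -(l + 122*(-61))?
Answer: 7469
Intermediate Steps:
l = -27 (l = 3*(-4 - 5) = 3*(-9) = -27)
-(l + 122*(-61)) = -(-27 + 122*(-61)) = -(-27 - 7442) = -1*(-7469) = 7469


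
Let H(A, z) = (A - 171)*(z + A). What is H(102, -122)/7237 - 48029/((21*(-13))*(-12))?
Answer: -343064993/23708412 ≈ -14.470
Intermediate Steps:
H(A, z) = (-171 + A)*(A + z)
H(102, -122)/7237 - 48029/((21*(-13))*(-12)) = (102² - 171*102 - 171*(-122) + 102*(-122))/7237 - 48029/((21*(-13))*(-12)) = (10404 - 17442 + 20862 - 12444)*(1/7237) - 48029/((-273*(-12))) = 1380*(1/7237) - 48029/3276 = 1380/7237 - 48029*1/3276 = 1380/7237 - 48029/3276 = -343064993/23708412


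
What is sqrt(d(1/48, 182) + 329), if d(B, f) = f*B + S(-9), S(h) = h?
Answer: sqrt(46626)/12 ≈ 17.994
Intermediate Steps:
d(B, f) = -9 + B*f (d(B, f) = f*B - 9 = B*f - 9 = -9 + B*f)
sqrt(d(1/48, 182) + 329) = sqrt((-9 + 182/48) + 329) = sqrt((-9 + (1/48)*182) + 329) = sqrt((-9 + 91/24) + 329) = sqrt(-125/24 + 329) = sqrt(7771/24) = sqrt(46626)/12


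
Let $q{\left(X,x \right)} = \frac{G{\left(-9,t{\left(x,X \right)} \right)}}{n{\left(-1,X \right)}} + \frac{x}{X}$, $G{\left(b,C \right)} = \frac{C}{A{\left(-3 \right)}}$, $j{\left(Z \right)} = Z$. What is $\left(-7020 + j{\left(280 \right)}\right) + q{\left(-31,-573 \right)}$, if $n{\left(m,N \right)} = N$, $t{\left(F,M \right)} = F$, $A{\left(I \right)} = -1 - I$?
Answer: $- \frac{416161}{62} \approx -6712.3$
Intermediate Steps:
$G{\left(b,C \right)} = \frac{C}{2}$ ($G{\left(b,C \right)} = \frac{C}{-1 - -3} = \frac{C}{-1 + 3} = \frac{C}{2}$)
$q{\left(X,x \right)} = \frac{3 x}{2 X}$ ($q{\left(X,x \right)} = \frac{\frac{1}{2} x}{X} + \frac{x}{X} = \frac{x}{2 X} + \frac{x}{X} = \frac{3 x}{2 X}$)
$\left(-7020 + j{\left(280 \right)}\right) + q{\left(-31,-573 \right)} = \left(-7020 + 280\right) + \frac{3}{2} \left(-573\right) \frac{1}{-31} = -6740 + \frac{3}{2} \left(-573\right) \left(- \frac{1}{31}\right) = -6740 + \frac{1719}{62} = - \frac{416161}{62}$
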